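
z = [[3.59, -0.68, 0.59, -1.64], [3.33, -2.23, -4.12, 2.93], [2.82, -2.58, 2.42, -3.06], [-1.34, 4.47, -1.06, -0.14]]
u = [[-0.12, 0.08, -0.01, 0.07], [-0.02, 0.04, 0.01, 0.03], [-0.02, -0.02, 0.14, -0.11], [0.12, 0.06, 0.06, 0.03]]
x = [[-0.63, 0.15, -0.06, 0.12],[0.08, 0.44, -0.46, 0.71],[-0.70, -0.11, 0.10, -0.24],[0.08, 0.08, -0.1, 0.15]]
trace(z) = 3.64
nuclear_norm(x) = 2.03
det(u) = 0.00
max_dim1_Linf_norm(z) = 4.47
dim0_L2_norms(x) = [0.95, 0.48, 0.48, 0.77]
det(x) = 0.00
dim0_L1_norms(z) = [11.08, 9.96, 8.19, 7.77]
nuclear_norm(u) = 0.49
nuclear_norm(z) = 17.80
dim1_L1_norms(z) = [6.5, 12.61, 10.88, 7.01]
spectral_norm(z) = 7.53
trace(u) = 0.09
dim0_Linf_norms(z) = [3.59, 4.47, 4.12, 3.06]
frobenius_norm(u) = 0.29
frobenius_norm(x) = 1.40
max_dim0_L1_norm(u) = 0.28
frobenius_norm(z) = 10.52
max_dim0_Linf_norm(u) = 0.14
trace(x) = 0.06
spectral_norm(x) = 1.08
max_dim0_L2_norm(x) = 0.95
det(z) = 63.57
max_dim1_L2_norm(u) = 0.18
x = z @ u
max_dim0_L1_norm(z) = 11.08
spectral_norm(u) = 0.20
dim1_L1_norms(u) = [0.28, 0.1, 0.29, 0.27]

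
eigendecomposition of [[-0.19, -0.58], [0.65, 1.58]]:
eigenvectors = [[-0.92, 0.36], [0.39, -0.93]]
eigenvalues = [0.06, 1.33]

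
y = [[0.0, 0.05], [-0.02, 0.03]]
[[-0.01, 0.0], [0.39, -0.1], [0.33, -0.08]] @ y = [[0.00, -0.00],[0.0, 0.02],[0.0, 0.01]]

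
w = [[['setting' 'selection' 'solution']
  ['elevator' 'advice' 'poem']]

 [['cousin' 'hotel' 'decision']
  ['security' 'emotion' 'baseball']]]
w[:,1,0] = ['elevator', 'security']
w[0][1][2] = 'poem'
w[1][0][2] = 'decision'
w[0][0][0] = 'setting'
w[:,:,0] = [['setting', 'elevator'], ['cousin', 'security']]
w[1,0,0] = 'cousin'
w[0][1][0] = 'elevator'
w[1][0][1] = 'hotel'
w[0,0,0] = 'setting'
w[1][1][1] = 'emotion'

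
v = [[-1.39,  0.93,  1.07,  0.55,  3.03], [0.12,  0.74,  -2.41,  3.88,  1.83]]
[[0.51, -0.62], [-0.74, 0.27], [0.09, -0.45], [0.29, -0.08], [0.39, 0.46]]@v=[[-0.78, 0.02, 2.04, -2.13, 0.41], [1.06, -0.49, -1.44, 0.64, -1.75], [-0.18, -0.25, 1.18, -1.7, -0.55], [-0.41, 0.21, 0.50, -0.15, 0.73], [-0.49, 0.7, -0.69, 2.00, 2.02]]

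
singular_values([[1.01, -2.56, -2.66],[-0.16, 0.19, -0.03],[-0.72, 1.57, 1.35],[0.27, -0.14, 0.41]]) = [4.41, 0.58, 0.01]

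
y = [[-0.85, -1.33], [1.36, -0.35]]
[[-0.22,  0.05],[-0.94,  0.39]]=y @ [[-0.56, 0.24], [0.52, -0.19]]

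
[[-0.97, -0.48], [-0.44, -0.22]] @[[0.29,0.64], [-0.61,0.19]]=[[0.01, -0.71], [0.01, -0.32]]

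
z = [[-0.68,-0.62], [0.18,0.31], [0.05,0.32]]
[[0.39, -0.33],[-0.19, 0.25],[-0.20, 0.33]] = z @ [[-0.02, -0.53], [-0.61, 1.11]]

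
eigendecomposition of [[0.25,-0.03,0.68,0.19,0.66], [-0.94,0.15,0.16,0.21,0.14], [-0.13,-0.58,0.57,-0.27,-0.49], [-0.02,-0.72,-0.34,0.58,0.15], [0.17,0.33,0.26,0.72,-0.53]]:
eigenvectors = [[(-0.4+0j), 0.18-0.43j, (0.18+0.43j), (-0.17-0.42j), (-0.17+0.42j)],[(-0.39+0j), (0.53+0j), 0.53-0.00j, 0.14+0.35j, 0.14-0.35j],[0.03+0.00j, 0.23+0.40j, (0.23-0.4j), (0.29-0.45j), (0.29+0.45j)],[-0.25+0.00j, 0.06+0.37j, 0.06-0.37j, (-0.56+0j), -0.56-0.00j],[0.79+0.00j, (0.36-0.11j), (0.36+0.11j), -0.21-0.02j, (-0.21+0.02j)]]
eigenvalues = [(-1+0j), (0.03+1j), (0.03-1j), (0.98+0.17j), (0.98-0.17j)]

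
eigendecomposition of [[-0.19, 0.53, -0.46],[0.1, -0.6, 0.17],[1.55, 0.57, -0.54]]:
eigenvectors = [[0.02+0.46j, (0.02-0.46j), (0.23+0j)], [0.11-0.18j, 0.11+0.18j, (-0.7+0j)], [(0.86+0j), 0.86-0.00j, -0.67+0.00j]]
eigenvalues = [(-0.43+0.72j), (-0.43-0.72j), (-0.47+0j)]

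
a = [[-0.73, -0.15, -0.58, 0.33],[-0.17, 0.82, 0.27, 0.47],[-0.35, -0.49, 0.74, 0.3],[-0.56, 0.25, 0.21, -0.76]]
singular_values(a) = [1.0, 1.0, 1.0, 1.0]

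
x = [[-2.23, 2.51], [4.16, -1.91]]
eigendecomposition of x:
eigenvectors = [[-0.63, -0.59], [0.77, -0.80]]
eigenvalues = [-5.31, 1.17]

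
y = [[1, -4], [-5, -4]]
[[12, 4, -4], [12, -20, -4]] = y @ [[0, 4, 0], [-3, 0, 1]]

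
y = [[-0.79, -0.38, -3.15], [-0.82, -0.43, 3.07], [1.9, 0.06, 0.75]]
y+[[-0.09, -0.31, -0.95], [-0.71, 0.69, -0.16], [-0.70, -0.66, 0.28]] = [[-0.88, -0.69, -4.10], [-1.53, 0.26, 2.91], [1.20, -0.6, 1.03]]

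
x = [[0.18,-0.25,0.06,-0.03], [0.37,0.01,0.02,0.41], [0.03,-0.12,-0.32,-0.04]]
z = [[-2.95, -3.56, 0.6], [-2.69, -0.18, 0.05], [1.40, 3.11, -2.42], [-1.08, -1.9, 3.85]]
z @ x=[[-1.83,  0.63,  -0.44,  -1.4], [-0.55,  0.66,  -0.18,  0.00], [1.33,  -0.03,  0.92,  1.33], [-0.78,  -0.21,  -1.33,  -0.90]]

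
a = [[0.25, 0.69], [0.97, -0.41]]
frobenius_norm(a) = 1.28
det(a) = -0.77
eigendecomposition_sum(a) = [[0.55, 0.31], [0.44, 0.25]] + [[-0.3, 0.38], [0.53, -0.66]]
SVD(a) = [[0.07, -1.00],[-1.0, -0.07]] @ diag([1.0544416619004753, 0.7319513519685333]) @ [[-0.90, 0.43], [-0.43, -0.90]]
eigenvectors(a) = [[0.78, -0.49], [0.62, 0.87]]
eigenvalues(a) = [0.8, -0.96]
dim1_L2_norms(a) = [0.73, 1.05]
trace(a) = -0.16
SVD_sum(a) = [[-0.07, 0.03], [0.95, -0.46]] + [[0.32, 0.66], [0.02, 0.05]]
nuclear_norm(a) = 1.79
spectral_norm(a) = 1.05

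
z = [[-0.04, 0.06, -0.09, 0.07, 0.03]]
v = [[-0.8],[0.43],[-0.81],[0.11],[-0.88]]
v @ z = [[0.03, -0.05, 0.07, -0.06, -0.02], [-0.02, 0.03, -0.04, 0.03, 0.01], [0.03, -0.05, 0.07, -0.06, -0.02], [-0.00, 0.01, -0.01, 0.01, 0.00], [0.04, -0.05, 0.08, -0.06, -0.03]]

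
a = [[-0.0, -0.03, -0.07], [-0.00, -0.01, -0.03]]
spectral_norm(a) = 0.08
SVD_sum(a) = [[-0.0, -0.03, -0.07],[-0.00, -0.01, -0.03]] + [[0.00, -0.0, 0.00], [-0.0, 0.0, -0.0]]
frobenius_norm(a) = 0.08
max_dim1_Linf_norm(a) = 0.07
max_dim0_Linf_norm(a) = 0.07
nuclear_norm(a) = 0.08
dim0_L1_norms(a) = [0.0, 0.04, 0.1]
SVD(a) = [[-0.92,-0.38], [-0.38,0.92]] @ diag([0.08242640687119286, 0.002426406871192849]) @ [[0.00, 0.38, 0.92], [-0.00, 0.92, -0.38]]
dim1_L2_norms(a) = [0.08, 0.03]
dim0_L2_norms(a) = [0.0, 0.03, 0.08]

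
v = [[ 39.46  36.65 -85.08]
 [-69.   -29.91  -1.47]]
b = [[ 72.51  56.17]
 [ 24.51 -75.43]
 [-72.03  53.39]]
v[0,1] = 36.65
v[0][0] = 39.46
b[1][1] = -75.43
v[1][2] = -1.47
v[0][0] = 39.46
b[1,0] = 24.51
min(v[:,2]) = -85.08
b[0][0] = 72.51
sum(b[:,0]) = 24.99000000000001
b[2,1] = 53.39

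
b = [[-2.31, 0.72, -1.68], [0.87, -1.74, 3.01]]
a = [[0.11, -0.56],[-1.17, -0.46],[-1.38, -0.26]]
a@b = [[-0.74, 1.05, -1.87], [2.3, -0.04, 0.58], [2.96, -0.54, 1.54]]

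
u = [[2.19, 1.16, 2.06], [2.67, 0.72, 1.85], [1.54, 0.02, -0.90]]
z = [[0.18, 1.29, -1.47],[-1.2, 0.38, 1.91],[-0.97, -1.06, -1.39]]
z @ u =[[1.57, 1.11, 4.08], [1.33, -1.08, -3.49], [-7.10, -1.92, -2.71]]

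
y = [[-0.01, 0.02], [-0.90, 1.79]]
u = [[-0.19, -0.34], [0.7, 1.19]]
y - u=[[0.18,0.36], [-1.60,0.60]]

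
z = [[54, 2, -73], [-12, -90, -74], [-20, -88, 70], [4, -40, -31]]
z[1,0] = -12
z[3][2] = -31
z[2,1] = -88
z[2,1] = -88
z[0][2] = -73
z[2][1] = -88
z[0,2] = -73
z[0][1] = 2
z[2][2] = 70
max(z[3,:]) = 4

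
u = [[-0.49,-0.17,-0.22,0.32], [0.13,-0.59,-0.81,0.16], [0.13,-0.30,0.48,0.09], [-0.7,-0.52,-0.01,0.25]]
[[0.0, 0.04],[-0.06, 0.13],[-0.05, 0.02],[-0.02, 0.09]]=u @ [[-0.05, -0.01], [0.11, -0.15], [-0.01, -0.05], [-0.01, 0.01]]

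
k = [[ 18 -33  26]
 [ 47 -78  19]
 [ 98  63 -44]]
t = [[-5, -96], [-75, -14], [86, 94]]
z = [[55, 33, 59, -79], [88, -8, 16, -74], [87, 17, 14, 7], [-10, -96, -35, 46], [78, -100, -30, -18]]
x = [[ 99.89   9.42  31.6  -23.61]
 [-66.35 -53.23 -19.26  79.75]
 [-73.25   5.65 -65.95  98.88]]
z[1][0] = 88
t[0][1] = -96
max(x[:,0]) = 99.89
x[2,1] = 5.65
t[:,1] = [-96, -14, 94]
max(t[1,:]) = -14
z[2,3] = 7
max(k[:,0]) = 98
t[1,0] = -75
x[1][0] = -66.35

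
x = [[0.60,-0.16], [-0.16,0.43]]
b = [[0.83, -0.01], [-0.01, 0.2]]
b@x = [[0.50, -0.14],[-0.04, 0.09]]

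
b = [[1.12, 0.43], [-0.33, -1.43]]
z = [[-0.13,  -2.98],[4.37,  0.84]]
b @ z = [[1.73, -2.98], [-6.21, -0.22]]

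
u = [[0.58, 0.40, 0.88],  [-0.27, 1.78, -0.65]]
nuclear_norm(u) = 3.04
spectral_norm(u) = 1.91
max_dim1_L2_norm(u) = 1.91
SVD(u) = [[-0.01,1.00],[1.00,0.01]] @ diag([1.9141356135309573, 1.1272465803951077]) @ [[-0.14, 0.93, -0.34], [0.51, 0.37, 0.78]]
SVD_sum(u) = [[0.0,-0.01,0.0],[-0.27,1.78,-0.66]] + [[0.58,0.41,0.88], [0.00,0.0,0.01]]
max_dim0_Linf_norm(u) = 1.78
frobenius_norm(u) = 2.22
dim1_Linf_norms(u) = [0.88, 1.78]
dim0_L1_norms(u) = [0.85, 2.18, 1.53]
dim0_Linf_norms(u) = [0.58, 1.78, 0.88]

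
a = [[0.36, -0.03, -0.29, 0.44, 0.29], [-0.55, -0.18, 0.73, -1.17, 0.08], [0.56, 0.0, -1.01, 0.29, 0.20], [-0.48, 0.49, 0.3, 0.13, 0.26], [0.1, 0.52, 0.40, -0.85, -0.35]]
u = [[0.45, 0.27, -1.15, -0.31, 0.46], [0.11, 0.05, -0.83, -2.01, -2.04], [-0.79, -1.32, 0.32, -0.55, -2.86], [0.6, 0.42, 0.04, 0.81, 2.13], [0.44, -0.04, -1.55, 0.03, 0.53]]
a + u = [[0.81, 0.24, -1.44, 0.13, 0.75], [-0.44, -0.13, -0.10, -3.18, -1.96], [-0.23, -1.32, -0.69, -0.26, -2.66], [0.12, 0.91, 0.34, 0.94, 2.39], [0.54, 0.48, -1.15, -0.82, 0.18]]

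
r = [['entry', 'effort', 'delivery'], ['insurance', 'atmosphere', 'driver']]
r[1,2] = 'driver'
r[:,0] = ['entry', 'insurance']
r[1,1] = 'atmosphere'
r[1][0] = 'insurance'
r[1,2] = 'driver'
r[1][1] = 'atmosphere'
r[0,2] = 'delivery'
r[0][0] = 'entry'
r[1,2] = 'driver'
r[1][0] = 'insurance'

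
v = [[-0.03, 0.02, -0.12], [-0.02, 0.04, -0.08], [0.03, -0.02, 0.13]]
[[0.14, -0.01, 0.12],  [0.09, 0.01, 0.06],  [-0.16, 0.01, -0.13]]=v @ [[0.51, 0.31, 0.45],  [-0.35, 0.59, -0.6],  [-1.37, 0.08, -1.19]]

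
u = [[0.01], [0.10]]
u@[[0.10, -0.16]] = [[0.00, -0.0], [0.01, -0.02]]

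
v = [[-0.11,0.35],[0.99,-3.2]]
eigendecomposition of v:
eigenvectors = [[0.96, -0.11], [0.3, 0.99]]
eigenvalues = [-0.0, -3.31]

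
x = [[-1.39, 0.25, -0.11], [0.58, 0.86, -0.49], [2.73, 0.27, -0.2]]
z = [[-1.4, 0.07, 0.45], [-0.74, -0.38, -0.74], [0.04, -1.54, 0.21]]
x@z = [[1.76, -0.02, -0.83], [-1.47, 0.47, -0.48], [-4.03, 0.4, 0.99]]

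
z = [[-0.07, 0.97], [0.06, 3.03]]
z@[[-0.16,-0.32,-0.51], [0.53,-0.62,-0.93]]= [[0.53, -0.58, -0.87], [1.6, -1.90, -2.85]]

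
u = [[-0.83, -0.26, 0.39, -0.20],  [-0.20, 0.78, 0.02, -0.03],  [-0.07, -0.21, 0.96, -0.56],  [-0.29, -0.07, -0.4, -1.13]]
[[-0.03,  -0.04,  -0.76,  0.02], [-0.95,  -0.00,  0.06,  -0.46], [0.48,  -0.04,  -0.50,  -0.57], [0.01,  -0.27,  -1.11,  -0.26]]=u@[[0.51, 0.03, 0.66, -0.17], [-1.1, 0.01, 0.27, -0.60], [0.21, 0.08, 0.04, -0.46], [-0.15, 0.20, 0.78, 0.47]]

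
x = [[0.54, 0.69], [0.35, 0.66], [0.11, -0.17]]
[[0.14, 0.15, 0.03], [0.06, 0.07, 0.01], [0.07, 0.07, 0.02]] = x @ [[0.41,  0.46,  0.09], [-0.12,  -0.14,  -0.03]]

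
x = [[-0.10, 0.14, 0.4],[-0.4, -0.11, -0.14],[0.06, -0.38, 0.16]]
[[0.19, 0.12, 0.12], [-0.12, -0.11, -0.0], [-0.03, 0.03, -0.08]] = x@[[0.09, 0.14, -0.13], [0.25, 0.07, 0.27], [0.40, 0.31, 0.18]]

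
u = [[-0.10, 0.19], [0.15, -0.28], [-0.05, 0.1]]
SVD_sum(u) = [[-0.1, 0.19], [0.15, -0.28], [-0.05, 0.1]] + [[0.00, 0.0], [0.0, 0.0], [0.00, 0.0]]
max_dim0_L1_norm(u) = 0.57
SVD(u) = [[-0.54, -0.21], [0.8, -0.45], [-0.28, -0.87]] @ diag([0.3993627361894463, 0.003066747997265824]) @ [[0.47, -0.88], [-0.88, -0.47]]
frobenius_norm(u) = 0.40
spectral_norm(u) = 0.40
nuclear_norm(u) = 0.40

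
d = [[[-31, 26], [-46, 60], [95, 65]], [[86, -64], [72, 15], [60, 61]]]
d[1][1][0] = 72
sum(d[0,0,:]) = -5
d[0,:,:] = [[-31, 26], [-46, 60], [95, 65]]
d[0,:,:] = [[-31, 26], [-46, 60], [95, 65]]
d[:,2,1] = [65, 61]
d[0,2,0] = 95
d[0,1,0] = -46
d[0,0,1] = 26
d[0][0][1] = 26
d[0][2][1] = 65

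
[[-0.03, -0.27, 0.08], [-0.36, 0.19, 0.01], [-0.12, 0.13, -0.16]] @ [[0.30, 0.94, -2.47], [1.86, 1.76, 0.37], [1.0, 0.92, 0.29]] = [[-0.43, -0.43, -0.0], [0.26, 0.01, 0.96], [0.05, -0.03, 0.3]]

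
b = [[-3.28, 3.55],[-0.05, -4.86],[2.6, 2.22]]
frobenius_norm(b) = 7.66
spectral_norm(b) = 6.51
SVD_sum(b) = [[-0.92, 4.08],[1.04, -4.61],[-0.35, 1.55]] + [[-2.36, -0.53], [-1.09, -0.25], [2.95, 0.67]]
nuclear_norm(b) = 10.54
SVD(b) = [[0.64, 0.6], [-0.73, 0.28], [0.24, -0.75]] @ diag([6.513287406878744, 4.030941224502631]) @ [[-0.22, 0.98], [-0.98, -0.22]]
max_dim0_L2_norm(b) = 6.41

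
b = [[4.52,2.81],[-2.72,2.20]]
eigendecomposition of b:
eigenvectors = [[0.71+0.00j, 0.71-0.00j],[(-0.29+0.64j), (-0.29-0.64j)]]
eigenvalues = [(3.36+2.51j), (3.36-2.51j)]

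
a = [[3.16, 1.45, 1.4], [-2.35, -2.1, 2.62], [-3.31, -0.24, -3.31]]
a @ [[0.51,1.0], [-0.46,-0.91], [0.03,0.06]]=[[0.99, 1.92], [-0.15, -0.28], [-1.68, -3.29]]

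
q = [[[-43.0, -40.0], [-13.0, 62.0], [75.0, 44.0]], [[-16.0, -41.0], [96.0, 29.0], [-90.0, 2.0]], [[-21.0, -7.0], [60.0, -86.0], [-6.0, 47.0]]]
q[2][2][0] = -6.0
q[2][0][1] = -7.0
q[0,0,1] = -40.0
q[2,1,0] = 60.0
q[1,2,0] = -90.0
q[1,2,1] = 2.0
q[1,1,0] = 96.0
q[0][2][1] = 44.0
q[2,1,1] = -86.0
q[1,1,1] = 29.0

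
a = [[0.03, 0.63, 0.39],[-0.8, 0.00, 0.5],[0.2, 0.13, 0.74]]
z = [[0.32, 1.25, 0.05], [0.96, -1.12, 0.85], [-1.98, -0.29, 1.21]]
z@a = [[-0.98,0.21,0.79], [1.09,0.72,0.44], [0.41,-1.09,-0.02]]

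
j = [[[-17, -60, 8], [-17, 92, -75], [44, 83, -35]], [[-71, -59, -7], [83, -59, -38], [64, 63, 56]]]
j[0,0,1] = -60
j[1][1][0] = 83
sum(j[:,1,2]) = -113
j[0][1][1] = 92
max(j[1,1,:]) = 83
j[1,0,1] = -59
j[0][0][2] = 8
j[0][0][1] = -60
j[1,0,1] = -59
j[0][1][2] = -75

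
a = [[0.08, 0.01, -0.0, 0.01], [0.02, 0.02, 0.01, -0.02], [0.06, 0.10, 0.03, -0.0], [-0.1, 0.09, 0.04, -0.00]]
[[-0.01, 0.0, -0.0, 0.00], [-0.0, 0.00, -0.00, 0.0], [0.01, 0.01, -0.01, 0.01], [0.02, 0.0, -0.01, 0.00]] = a @ [[-0.10,0.05,-0.01,0.04], [0.13,0.13,-0.07,0.03], [0.01,-0.07,-0.08,0.13], [0.07,-0.06,0.13,0.08]]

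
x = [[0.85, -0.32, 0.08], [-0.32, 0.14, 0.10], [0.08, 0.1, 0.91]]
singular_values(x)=[0.99, 0.9, 0.0]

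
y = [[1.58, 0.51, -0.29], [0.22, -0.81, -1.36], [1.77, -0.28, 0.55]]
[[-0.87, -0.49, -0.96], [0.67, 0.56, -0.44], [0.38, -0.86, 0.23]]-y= [[-2.45,-1.0,-0.67], [0.45,1.37,0.92], [-1.39,-0.58,-0.32]]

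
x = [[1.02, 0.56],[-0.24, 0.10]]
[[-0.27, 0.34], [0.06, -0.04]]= x@[[-0.26, 0.25], [0.00, 0.16]]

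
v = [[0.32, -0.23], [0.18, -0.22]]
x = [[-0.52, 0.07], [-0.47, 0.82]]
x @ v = [[-0.15, 0.10], [-0.0, -0.07]]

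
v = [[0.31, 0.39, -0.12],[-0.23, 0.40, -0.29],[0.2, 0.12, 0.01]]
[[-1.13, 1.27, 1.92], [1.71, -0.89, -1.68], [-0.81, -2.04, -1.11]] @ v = [[-0.26,  0.3,  -0.21],  [0.4,  0.11,  0.04],  [-0.0,  -1.27,  0.68]]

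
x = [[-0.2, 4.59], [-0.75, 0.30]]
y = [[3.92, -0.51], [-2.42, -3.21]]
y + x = [[3.72, 4.08],[-3.17, -2.91]]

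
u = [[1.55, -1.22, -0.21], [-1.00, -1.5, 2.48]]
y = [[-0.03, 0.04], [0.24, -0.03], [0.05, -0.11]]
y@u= [[-0.09, -0.02, 0.11],  [0.4, -0.25, -0.12],  [0.19, 0.1, -0.28]]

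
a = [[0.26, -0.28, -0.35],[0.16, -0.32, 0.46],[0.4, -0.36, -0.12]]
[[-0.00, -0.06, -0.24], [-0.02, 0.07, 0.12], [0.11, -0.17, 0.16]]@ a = [[-0.11, 0.11, 0.00],[0.05, -0.06, 0.02],[0.07, -0.03, -0.14]]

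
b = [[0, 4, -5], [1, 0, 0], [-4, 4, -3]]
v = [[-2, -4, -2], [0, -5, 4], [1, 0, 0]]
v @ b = [[4, -16, 16], [-21, 16, -12], [0, 4, -5]]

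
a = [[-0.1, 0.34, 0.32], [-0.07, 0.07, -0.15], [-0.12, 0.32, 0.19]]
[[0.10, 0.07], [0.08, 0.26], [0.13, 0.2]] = a @ [[-0.07, 0.27],[0.52, 1.43],[-0.26, -1.21]]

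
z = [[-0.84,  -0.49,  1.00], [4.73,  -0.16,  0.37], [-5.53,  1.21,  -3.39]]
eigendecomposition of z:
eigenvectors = [[(0.22+0.26j),0.22-0.26j,(-0.04+0j)], [(0.15-0.44j),0.15+0.44j,0.91+0.00j], [(-0.82+0j),-0.82-0.00j,(0.42+0j)]]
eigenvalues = [(-2.09+2.38j), (-2.09-2.38j), (-0.21+0j)]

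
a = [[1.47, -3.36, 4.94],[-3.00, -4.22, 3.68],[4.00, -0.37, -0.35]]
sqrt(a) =[[1.54+0.80j, -0.59+0.74j, 0.98-1.06j], [(-0.05+0.78j), 0.02+1.92j, -0.03-0.98j], [(1.12-0.78j), -0.43-0.01j, (0.71+1.07j)]]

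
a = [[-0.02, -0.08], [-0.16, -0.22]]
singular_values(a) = [0.28, 0.03]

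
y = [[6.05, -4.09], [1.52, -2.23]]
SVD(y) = [[-0.94, -0.33], [-0.33, 0.94]] @ diag([7.728380180908946, 0.9412968603654294]) @ [[-0.8, 0.59], [-0.59, -0.8]]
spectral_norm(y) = 7.73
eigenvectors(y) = [[0.98, 0.48],[0.20, 0.88]]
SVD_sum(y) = [[5.87, -4.34], [2.05, -1.52]] + [[0.18,0.25], [-0.53,-0.71]]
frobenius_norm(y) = 7.79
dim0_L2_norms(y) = [6.24, 4.66]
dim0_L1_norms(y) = [7.57, 6.32]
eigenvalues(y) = [5.21, -1.39]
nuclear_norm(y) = 8.67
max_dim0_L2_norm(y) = 6.24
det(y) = -7.27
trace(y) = 3.82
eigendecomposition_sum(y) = [[5.87, -3.23], [1.2, -0.66]] + [[0.18, -0.86], [0.32, -1.57]]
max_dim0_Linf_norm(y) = 6.05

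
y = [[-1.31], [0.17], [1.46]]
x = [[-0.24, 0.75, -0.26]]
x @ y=[[0.06]]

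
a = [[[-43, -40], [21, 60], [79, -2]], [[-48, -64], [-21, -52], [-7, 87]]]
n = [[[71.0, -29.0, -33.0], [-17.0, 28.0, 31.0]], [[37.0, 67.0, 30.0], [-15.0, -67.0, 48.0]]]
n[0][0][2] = -33.0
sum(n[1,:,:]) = 100.0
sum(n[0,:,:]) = 51.0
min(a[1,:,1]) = -64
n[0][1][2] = 31.0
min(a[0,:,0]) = -43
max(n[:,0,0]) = 71.0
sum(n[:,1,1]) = -39.0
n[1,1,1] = -67.0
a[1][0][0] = -48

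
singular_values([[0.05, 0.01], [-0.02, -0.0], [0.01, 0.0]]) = [0.06, 0.0]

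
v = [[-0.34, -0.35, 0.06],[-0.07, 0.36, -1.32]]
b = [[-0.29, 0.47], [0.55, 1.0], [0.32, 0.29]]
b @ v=[[0.07, 0.27, -0.64], [-0.26, 0.17, -1.29], [-0.13, -0.01, -0.36]]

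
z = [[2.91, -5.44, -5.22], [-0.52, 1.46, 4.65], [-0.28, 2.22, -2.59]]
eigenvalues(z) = [5.14, 1.01, -4.37]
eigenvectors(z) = [[0.95, -0.96, 0.1], [-0.28, -0.26, -0.61], [-0.11, -0.08, 0.78]]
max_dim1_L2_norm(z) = 8.08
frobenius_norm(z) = 10.05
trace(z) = 1.78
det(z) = -22.74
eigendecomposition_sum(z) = [[2.37, -7.02, -5.83], [-0.7, 2.06, 1.71], [-0.29, 0.85, 0.70]] + [[0.54, 1.42, 1.05], [0.14, 0.38, 0.28], [0.05, 0.12, 0.09]] + [[-0.01,0.16,-0.44],[0.03,-0.98,2.66],[-0.04,1.25,-3.38]]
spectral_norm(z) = 9.19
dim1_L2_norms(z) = [8.08, 4.9, 3.42]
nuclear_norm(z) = 13.83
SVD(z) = [[-0.87,-0.32,0.38], [0.49,-0.45,0.74], [-0.07,0.83,0.55]] @ diag([9.193920074571809, 4.0177454422294785, 0.6156746087258776]) @ [[-0.30, 0.58, 0.76], [-0.23, 0.73, -0.64], [0.93, 0.37, 0.09]]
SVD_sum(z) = [[2.40, -4.59, -6.07], [-1.36, 2.61, 3.45], [0.18, -0.35, -0.46]] + [[0.30, -0.94, 0.83], [0.42, -1.32, 1.16], [-0.77, 2.45, -2.16]] + [[0.22, 0.09, 0.02], [0.42, 0.17, 0.04], [0.31, 0.12, 0.03]]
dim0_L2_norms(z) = [2.97, 6.05, 7.46]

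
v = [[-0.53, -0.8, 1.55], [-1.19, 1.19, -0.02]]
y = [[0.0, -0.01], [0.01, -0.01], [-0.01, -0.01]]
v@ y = [[-0.02, -0.00], [0.01, 0.0]]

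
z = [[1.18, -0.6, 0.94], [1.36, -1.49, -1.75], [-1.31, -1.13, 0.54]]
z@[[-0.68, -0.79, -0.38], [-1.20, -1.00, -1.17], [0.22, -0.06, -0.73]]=[[0.12, -0.39, -0.43], [0.48, 0.52, 2.50], [2.37, 2.13, 1.43]]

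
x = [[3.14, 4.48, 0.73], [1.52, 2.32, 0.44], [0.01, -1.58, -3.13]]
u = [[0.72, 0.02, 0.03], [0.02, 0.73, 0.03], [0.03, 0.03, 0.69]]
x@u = [[2.37, 3.36, 0.73], [1.15, 1.74, 0.42], [-0.12, -1.25, -2.21]]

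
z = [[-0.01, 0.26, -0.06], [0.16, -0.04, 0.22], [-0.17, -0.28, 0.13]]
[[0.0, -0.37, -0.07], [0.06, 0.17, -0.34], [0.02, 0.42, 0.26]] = z@[[-0.0, 0.04, -1.24], [0.07, -1.29, -0.50], [0.29, 0.49, -0.72]]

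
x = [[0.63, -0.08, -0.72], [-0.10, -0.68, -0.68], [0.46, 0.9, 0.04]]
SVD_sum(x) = [[-0.05, -0.31, -0.21], [-0.13, -0.78, -0.52], [0.12, 0.68, 0.45]] + [[0.63, 0.27, -0.56], [0.11, 0.05, -0.1], [0.41, 0.17, -0.36]] + [[0.06, -0.04, 0.04], [-0.08, 0.05, -0.06], [-0.06, 0.04, -0.05]]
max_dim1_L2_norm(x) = 1.01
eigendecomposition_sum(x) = [[0.38-0.00j, (-0.27-0j), -0.28+0.00j], [-0.14+0.00j, (0.1+0j), (0.1+0j)], [0.16-0.00j, -0.11-0.00j, -0.11+0.00j]] + [[0.13+0.01j, 0.09+0.33j, -0.22+0.26j], [(0.02+0.16j), (-0.39+0.21j), (-0.39-0.21j)], [(0.15-0.14j), (0.51+0.25j), (0.08+0.56j)]] + [[0.13-0.01j, 0.09-0.33j, (-0.22-0.26j)], [0.02-0.16j, (-0.39-0.21j), -0.39+0.21j], [0.15+0.14j, (0.51-0.25j), 0.08-0.56j]]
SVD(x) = [[-0.28, 0.83, -0.48], [-0.72, 0.14, 0.68], [0.63, 0.54, 0.56]] @ diag([1.312519944729276, 1.0626152220983225, 0.166854081318952]) @ [[0.14,  0.82,  0.55], [0.71,  0.3,  -0.63], [-0.69,  0.48,  -0.54]]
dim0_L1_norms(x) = [1.19, 1.66, 1.44]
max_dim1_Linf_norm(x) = 0.9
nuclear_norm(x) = 2.54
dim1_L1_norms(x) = [1.43, 1.46, 1.4]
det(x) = 0.23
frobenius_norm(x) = 1.70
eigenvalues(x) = [(0.36+0j), (-0.19+0.78j), (-0.19-0.78j)]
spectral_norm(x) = 1.31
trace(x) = -0.01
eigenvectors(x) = [[(-0.88+0j), (0.29+0.32j), (0.29-0.32j)], [0.32+0.00j, -0.33+0.45j, (-0.33-0.45j)], [-0.36+0.00j, (0.71+0j), 0.71-0.00j]]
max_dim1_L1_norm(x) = 1.46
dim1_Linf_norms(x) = [0.72, 0.68, 0.9]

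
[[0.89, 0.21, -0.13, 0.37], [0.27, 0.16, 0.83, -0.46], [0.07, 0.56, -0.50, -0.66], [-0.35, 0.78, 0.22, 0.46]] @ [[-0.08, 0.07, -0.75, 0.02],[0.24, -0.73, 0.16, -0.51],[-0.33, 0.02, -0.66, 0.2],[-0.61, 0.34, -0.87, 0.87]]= [[-0.2, 0.03, -0.87, 0.21], [0.02, -0.24, -0.32, -0.31], [0.70, -0.64, 0.94, -0.96], [-0.14, -0.43, -0.16, 0.04]]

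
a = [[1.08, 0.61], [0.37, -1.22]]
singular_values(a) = [1.39, 1.11]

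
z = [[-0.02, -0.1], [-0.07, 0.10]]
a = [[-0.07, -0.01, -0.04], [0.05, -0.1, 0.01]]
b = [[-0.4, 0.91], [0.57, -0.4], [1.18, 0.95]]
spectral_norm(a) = 0.12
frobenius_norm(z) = 0.16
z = a @ b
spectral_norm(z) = 0.15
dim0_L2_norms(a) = [0.09, 0.1, 0.04]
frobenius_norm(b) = 1.94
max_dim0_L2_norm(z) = 0.14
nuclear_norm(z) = 0.21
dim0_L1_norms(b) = [2.15, 2.26]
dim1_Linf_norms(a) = [0.07, 0.1]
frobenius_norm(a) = 0.14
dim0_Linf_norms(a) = [0.07, 0.1, 0.04]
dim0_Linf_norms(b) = [1.18, 0.95]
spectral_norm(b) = 1.55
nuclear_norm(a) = 0.19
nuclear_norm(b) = 2.72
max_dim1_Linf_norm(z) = 0.1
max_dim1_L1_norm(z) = 0.17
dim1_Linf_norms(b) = [0.91, 0.57, 1.18]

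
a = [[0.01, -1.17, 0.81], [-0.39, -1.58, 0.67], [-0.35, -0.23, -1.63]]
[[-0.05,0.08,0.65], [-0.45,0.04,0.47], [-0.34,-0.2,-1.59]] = a @ [[0.98, 0.04, -0.01], [0.04, 0.01, 0.11], [-0.01, 0.11, 0.96]]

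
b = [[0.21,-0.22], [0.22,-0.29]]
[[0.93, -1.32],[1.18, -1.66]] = b@[[0.91,-1.31], [-3.37,4.73]]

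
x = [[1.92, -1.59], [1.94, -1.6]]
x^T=[[1.92, 1.94], [-1.59, -1.60]]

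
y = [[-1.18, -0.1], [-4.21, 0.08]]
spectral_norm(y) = 4.37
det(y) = -0.52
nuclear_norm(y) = 4.49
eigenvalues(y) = [-1.45, 0.35]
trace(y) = -1.10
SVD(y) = [[-0.27,  -0.96], [-0.96,  0.27]] @ diag([4.372528572905699, 0.11787230006766966]) @ [[1.0,-0.01], [0.01,1.00]]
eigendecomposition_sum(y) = [[-1.23, -0.08], [-3.39, -0.22]] + [[0.05, -0.02],[-0.82, 0.3]]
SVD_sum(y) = [[-1.18, 0.01], [-4.21, 0.05]] + [[-0.0, -0.11], [0.00, 0.03]]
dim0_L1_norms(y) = [5.39, 0.18]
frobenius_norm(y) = 4.37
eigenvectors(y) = [[-0.34,  0.07],[-0.94,  -1.0]]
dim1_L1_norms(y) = [1.28, 4.29]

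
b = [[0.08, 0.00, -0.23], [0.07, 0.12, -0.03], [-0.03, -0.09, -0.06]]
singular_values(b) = [0.25, 0.17, 0.0]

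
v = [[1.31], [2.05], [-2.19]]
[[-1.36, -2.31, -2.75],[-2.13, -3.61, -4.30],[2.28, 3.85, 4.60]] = v @ [[-1.04,  -1.76,  -2.1]]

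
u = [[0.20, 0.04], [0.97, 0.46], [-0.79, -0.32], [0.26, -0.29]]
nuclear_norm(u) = 1.76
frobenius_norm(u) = 1.44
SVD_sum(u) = [[0.19, 0.08], [0.99, 0.41], [-0.79, -0.32], [0.12, 0.05]] + [[0.01, -0.04], [-0.02, 0.05], [-0.0, 0.00], [0.14, -0.34]]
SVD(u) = [[-0.14,0.10],[-0.77,-0.15],[0.61,-0.01],[-0.09,0.98]] @ diag([1.3902529670254649, 0.3734925537101008]) @ [[-0.92, -0.38], [0.38, -0.92]]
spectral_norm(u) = 1.39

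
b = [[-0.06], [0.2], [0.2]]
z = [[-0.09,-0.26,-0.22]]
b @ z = [[0.01, 0.02, 0.01], [-0.02, -0.05, -0.04], [-0.02, -0.05, -0.04]]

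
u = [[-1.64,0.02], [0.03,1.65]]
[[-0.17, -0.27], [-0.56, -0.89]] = u@[[0.10, 0.16], [-0.34, -0.54]]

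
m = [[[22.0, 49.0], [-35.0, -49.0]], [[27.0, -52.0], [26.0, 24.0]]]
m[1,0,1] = -52.0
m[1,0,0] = 27.0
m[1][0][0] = 27.0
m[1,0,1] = -52.0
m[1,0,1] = -52.0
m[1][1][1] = 24.0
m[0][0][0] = 22.0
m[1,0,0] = 27.0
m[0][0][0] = 22.0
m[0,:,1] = [49.0, -49.0]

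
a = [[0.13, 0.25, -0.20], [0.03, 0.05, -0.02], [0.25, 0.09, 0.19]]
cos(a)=[[1.01, -0.01, 0.03], [-0.0, 1.0, 0.01], [-0.04, -0.04, 1.01]]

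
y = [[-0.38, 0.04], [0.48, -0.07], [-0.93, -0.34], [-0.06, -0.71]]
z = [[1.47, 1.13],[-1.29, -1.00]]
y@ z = [[-0.61,-0.47], [0.8,0.61], [-0.93,-0.71], [0.83,0.64]]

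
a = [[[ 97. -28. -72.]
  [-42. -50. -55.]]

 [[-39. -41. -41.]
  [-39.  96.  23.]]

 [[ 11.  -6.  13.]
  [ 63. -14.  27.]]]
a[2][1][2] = 27.0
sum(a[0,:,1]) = -78.0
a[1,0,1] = -41.0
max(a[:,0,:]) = 97.0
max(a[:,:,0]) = 97.0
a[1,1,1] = 96.0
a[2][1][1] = -14.0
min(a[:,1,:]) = -55.0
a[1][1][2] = 23.0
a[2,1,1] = -14.0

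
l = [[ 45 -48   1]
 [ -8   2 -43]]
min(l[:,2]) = -43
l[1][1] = 2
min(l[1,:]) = -43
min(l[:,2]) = -43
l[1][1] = 2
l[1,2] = -43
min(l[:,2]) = -43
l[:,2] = [1, -43]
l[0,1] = -48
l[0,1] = -48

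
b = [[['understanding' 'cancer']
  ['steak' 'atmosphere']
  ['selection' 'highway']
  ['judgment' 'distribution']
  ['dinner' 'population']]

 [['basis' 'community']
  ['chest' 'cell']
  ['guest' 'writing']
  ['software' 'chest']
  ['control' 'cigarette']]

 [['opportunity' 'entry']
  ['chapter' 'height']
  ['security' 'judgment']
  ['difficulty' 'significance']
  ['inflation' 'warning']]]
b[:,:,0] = [['understanding', 'steak', 'selection', 'judgment', 'dinner'], ['basis', 'chest', 'guest', 'software', 'control'], ['opportunity', 'chapter', 'security', 'difficulty', 'inflation']]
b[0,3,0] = 'judgment'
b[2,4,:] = ['inflation', 'warning']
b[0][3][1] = 'distribution'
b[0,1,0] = 'steak'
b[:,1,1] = ['atmosphere', 'cell', 'height']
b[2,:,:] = [['opportunity', 'entry'], ['chapter', 'height'], ['security', 'judgment'], ['difficulty', 'significance'], ['inflation', 'warning']]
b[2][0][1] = 'entry'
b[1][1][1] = 'cell'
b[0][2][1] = 'highway'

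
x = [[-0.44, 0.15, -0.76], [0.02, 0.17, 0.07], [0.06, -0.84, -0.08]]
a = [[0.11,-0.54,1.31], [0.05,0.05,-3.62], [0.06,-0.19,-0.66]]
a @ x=[[0.02, -1.18, -0.23],[-0.24, 3.06, 0.26],[-0.07, 0.53, -0.01]]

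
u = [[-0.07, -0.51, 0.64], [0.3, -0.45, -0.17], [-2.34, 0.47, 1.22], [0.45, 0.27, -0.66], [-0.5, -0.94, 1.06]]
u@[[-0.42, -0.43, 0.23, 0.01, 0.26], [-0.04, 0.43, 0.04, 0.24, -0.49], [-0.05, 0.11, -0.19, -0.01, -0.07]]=[[0.02, -0.12, -0.16, -0.13, 0.19], [-0.1, -0.34, 0.08, -0.1, 0.31], [0.90, 1.34, -0.75, 0.08, -0.92], [-0.17, -0.15, 0.24, 0.08, 0.03], [0.19, -0.07, -0.35, -0.24, 0.26]]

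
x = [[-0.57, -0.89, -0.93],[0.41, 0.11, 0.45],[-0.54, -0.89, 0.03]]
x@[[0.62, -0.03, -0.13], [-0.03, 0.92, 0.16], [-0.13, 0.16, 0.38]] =[[-0.21, -0.95, -0.42], [0.19, 0.16, 0.14], [-0.31, -0.80, -0.06]]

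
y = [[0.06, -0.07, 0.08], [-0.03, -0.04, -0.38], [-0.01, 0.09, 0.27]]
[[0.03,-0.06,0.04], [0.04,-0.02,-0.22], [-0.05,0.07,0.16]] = y @ [[0.77, 0.02, -0.18], [0.02, 0.83, -0.03], [-0.18, -0.03, 0.60]]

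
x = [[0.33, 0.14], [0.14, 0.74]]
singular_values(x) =[0.78, 0.29]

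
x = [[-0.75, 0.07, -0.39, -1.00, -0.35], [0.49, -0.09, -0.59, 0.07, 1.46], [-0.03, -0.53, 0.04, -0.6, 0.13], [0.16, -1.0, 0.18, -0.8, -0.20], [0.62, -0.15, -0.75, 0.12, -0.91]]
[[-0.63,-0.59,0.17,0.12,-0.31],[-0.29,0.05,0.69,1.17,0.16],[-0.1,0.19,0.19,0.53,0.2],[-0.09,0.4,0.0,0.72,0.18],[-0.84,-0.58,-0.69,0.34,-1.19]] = x @ [[-0.48, -0.23, -0.47, 0.69, -0.40], [-0.40, -0.74, -0.22, -0.26, -0.32], [0.68, 0.5, -0.12, -0.43, 0.72], [0.63, 0.43, 0.01, -0.63, 0.13], [0.18, 0.25, 0.57, 0.41, 0.51]]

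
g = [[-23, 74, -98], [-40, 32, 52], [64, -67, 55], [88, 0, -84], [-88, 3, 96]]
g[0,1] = 74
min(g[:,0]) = -88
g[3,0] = 88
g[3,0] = 88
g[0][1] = 74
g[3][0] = 88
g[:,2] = [-98, 52, 55, -84, 96]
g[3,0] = 88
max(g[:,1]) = 74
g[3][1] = 0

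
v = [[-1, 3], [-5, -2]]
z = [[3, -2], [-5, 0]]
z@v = [[7, 13], [5, -15]]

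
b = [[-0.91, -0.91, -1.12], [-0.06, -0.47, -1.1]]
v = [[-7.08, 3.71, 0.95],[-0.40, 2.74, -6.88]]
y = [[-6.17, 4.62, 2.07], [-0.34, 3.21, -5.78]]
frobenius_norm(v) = 10.95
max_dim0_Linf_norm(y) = 6.17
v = y + b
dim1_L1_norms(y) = [12.86, 9.33]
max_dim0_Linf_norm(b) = 1.12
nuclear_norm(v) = 15.44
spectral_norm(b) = 2.01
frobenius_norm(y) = 10.37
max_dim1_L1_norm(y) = 12.86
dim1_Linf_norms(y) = [6.17, 5.78]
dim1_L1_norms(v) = [11.74, 10.02]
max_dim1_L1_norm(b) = 2.94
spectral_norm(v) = 8.25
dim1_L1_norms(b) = [2.94, 1.63]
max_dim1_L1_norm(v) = 11.74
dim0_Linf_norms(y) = [6.17, 4.62, 5.78]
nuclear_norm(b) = 2.56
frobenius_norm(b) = 2.08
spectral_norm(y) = 8.05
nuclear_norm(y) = 14.59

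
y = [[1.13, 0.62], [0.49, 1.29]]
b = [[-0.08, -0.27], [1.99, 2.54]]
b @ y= [[-0.22, -0.40], [3.49, 4.51]]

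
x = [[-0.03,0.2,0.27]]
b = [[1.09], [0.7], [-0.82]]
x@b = [[-0.11]]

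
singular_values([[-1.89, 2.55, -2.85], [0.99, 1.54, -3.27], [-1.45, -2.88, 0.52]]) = [5.65, 2.73, 1.87]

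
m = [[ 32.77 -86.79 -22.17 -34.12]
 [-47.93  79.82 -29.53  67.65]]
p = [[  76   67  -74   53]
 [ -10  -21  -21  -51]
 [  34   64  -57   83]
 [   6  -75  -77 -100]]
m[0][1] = -86.79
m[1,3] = 67.65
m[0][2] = -22.17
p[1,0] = -10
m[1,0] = -47.93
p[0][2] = -74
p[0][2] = -74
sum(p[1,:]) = -103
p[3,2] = -77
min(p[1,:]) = -51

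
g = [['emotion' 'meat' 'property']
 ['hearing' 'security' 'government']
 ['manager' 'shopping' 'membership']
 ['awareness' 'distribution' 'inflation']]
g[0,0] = 'emotion'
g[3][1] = 'distribution'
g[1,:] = ['hearing', 'security', 'government']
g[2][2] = 'membership'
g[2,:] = ['manager', 'shopping', 'membership']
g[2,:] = ['manager', 'shopping', 'membership']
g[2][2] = 'membership'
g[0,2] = 'property'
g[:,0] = ['emotion', 'hearing', 'manager', 'awareness']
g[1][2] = 'government'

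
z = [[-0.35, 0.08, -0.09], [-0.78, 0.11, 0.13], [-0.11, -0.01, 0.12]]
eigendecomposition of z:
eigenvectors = [[(-0.39+0j),0.13-0.03j,0.13+0.03j], [-0.91+0.00j,(0.95+0j),(0.95-0j)], [-0.16+0.00j,0.27+0.07j,0.27-0.07j]]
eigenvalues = [(-0.2+0j), (0.04+0.03j), (0.04-0.03j)]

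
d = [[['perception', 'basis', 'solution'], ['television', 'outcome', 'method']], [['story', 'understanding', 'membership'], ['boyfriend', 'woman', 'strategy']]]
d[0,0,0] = 'perception'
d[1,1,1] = 'woman'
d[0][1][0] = 'television'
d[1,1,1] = 'woman'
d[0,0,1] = 'basis'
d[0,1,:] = ['television', 'outcome', 'method']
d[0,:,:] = [['perception', 'basis', 'solution'], ['television', 'outcome', 'method']]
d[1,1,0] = 'boyfriend'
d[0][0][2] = 'solution'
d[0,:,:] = [['perception', 'basis', 'solution'], ['television', 'outcome', 'method']]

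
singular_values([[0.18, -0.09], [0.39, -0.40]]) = [0.59, 0.06]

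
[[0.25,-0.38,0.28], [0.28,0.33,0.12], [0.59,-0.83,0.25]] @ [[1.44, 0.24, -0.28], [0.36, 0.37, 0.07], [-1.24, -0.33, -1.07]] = [[-0.12, -0.17, -0.4], [0.37, 0.15, -0.18], [0.24, -0.25, -0.49]]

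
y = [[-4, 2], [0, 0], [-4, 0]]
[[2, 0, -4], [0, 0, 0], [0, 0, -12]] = y @ [[0, 0, 3], [1, 0, 4]]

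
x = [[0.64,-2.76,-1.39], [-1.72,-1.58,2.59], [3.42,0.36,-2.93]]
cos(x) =[[2.12, 0.49, 1.31], [-1.65, 1.21, 1.1], [0.64, 2.23, 2.40]]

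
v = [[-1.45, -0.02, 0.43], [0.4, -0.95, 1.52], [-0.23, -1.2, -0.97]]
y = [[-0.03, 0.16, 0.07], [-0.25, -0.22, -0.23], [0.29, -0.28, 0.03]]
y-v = [[1.42,0.18,-0.36], [-0.65,0.73,-1.75], [0.52,0.92,1.00]]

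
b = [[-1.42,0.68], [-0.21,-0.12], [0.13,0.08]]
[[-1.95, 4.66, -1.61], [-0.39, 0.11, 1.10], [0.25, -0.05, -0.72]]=b @ [[1.6, -2.03, -1.78], [0.47, 2.62, -6.08]]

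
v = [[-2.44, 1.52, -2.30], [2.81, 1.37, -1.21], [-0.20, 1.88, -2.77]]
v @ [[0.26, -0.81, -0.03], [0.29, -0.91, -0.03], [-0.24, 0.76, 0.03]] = [[0.36, -1.15, -0.04],[1.42, -4.44, -0.16],[1.16, -3.65, -0.13]]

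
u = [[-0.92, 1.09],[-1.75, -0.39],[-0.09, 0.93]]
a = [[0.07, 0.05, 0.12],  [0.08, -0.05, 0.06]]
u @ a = [[0.02, -0.10, -0.04], [-0.15, -0.07, -0.23], [0.07, -0.05, 0.05]]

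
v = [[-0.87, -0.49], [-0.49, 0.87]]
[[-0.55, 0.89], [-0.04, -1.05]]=v @ [[0.50, -0.26], [0.23, -1.35]]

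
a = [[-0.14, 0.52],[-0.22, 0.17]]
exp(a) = [[0.81, 0.52], [-0.22, 1.12]]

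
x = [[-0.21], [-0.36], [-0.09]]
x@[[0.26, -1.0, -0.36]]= [[-0.05, 0.21, 0.08], [-0.09, 0.36, 0.13], [-0.02, 0.09, 0.03]]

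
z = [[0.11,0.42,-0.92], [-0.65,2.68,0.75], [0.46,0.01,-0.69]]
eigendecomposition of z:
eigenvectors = [[(-0.16+0j), (0.82+0j), (0.82-0j)], [-0.99+0.00j, 0.07+0.12j, (0.07-0.12j)], [-0.03+0.00j, (0.35-0.42j), 0.35+0.42j]]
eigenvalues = [(2.6+0j), (-0.25+0.53j), (-0.25-0.53j)]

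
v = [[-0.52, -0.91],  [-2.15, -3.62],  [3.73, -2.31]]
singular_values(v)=[4.41, 4.31]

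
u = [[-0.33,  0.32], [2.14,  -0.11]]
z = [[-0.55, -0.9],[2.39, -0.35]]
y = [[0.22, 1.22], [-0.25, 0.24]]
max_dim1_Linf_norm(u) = 2.14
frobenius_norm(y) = 1.29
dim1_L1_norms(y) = [1.44, 0.49]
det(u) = -0.65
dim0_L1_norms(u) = [2.47, 0.43]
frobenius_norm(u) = 2.19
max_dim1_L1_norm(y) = 1.44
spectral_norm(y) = 1.26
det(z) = 2.34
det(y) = 0.36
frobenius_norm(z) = 2.64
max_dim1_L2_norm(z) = 2.42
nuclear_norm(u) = 2.47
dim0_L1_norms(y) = [0.47, 1.46]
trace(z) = -0.90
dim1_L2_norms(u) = [0.46, 2.14]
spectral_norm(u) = 2.17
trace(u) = -0.44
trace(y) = 0.46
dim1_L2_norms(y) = [1.24, 0.35]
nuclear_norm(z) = 3.41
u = z + y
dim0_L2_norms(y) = [0.33, 1.24]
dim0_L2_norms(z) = [2.45, 0.97]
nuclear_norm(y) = 1.54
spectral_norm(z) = 2.46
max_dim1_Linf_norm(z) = 2.39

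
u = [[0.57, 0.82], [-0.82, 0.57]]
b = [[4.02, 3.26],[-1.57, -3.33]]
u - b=[[-3.45, -2.44], [0.75, 3.90]]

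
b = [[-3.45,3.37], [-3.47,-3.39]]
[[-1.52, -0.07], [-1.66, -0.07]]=b @ [[0.46, 0.02], [0.02, 0.0]]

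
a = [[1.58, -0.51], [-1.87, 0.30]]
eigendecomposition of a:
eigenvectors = [[0.7, 0.27], [-0.72, 0.96]]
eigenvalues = [2.11, -0.23]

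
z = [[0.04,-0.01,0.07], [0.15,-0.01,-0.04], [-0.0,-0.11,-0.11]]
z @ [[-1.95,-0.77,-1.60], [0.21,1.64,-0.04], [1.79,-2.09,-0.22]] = [[0.05, -0.19, -0.08], [-0.37, -0.05, -0.23], [-0.22, 0.05, 0.03]]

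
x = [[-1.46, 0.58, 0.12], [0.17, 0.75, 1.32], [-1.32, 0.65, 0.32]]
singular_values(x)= [2.22, 1.47, 0.0]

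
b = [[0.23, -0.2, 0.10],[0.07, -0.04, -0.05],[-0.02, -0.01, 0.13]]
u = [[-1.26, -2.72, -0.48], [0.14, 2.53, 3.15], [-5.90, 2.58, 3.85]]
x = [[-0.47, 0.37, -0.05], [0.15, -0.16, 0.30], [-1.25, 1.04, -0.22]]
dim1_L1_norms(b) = [0.53, 0.16, 0.16]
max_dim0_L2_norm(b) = 0.24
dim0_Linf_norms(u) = [5.9, 2.72, 3.85]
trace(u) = 5.12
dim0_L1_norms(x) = [1.87, 1.57, 0.57]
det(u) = 42.65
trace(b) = 0.32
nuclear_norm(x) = 2.05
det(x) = 0.01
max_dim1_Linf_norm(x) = 1.25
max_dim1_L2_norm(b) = 0.32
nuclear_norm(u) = 13.36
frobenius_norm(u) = 9.05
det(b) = 0.00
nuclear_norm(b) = 0.48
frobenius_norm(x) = 1.79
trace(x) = -0.85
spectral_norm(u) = 7.97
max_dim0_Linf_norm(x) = 1.25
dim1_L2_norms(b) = [0.32, 0.09, 0.13]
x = u @ b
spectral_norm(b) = 0.33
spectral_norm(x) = 1.77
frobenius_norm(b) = 0.36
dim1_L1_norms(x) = [0.89, 0.61, 2.51]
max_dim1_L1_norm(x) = 2.51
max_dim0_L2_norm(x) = 1.34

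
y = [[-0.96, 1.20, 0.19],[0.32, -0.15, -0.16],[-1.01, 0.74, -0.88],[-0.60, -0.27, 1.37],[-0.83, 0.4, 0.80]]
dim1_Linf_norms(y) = [1.2, 0.32, 1.01, 1.37, 0.83]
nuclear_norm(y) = 4.60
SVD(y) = [[0.67,-0.15,0.64],[-0.17,-0.05,0.09],[0.45,-0.6,-0.65],[0.29,0.72,-0.39],[0.49,0.31,-0.02]] @ diag([2.218025954099632, 1.8735278939800812, 0.5091700083655553]) @ [[-0.78, 0.57, 0.25], [0.02, -0.37, 0.93], [0.63, 0.73, 0.27]]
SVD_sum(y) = [[-1.16, 0.85, 0.37], [0.29, -0.22, -0.09], [-0.77, 0.57, 0.25], [-0.51, 0.38, 0.16], [-0.84, 0.62, 0.27]] + [[-0.01, 0.11, -0.27], [-0.00, 0.03, -0.08], [-0.03, 0.41, -1.04], [0.03, -0.50, 1.26], [0.01, -0.21, 0.53]] + [[0.2, 0.24, 0.09], [0.03, 0.03, 0.01], [-0.21, -0.24, -0.09], [-0.12, -0.14, -0.05], [-0.01, -0.01, -0.0]]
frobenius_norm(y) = 2.95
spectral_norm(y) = 2.22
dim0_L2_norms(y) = [1.76, 1.5, 1.83]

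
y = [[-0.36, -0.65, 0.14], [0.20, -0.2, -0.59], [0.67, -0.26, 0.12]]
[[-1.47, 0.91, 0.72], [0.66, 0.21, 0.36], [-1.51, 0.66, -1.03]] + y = [[-1.83, 0.26, 0.86], [0.86, 0.01, -0.23], [-0.84, 0.4, -0.91]]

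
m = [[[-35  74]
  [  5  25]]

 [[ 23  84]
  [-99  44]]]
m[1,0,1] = 84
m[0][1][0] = 5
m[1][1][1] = 44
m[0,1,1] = 25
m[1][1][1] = 44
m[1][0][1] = 84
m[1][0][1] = 84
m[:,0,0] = [-35, 23]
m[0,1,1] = 25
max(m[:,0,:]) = 84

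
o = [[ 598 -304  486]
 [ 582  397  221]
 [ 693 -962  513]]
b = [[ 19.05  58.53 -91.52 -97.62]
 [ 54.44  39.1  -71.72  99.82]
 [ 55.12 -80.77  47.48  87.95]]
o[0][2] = 486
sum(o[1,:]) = 1200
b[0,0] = 19.05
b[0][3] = -97.62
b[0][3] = -97.62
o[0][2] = 486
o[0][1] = -304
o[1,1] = 397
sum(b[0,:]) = -111.56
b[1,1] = 39.1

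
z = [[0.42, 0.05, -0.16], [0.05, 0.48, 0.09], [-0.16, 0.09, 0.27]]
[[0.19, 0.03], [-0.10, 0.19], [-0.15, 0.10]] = z @ [[0.35, 0.18], [-0.19, 0.30], [-0.30, 0.38]]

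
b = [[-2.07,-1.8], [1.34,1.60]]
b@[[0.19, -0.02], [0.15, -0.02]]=[[-0.66, 0.08], [0.49, -0.06]]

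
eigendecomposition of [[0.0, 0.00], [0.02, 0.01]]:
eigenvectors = [[0.00, 0.45], [1.0, -0.89]]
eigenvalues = [0.01, 0.0]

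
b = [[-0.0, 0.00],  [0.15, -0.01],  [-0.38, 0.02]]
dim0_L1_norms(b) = [0.53, 0.03]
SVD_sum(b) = [[-0.0, 0.00],[0.15, -0.01],[-0.38, 0.02]] + [[0.00,0.0],[-0.00,-0.00],[-0.00,-0.00]]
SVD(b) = [[-0.0, 0.0], [0.37, -0.93], [-0.93, -0.37]] @ diag([0.4091407786259679, 0.001955317195921337]) @ [[1.00,-0.05], [0.05,1.00]]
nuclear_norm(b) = 0.41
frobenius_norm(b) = 0.41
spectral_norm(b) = 0.41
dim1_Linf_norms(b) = [0.0, 0.15, 0.38]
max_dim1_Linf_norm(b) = 0.38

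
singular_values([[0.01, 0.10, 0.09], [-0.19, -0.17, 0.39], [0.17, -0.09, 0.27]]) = [0.52, 0.25, 0.12]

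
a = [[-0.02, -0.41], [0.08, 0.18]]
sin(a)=[[-0.02, -0.41], [0.08, 0.18]]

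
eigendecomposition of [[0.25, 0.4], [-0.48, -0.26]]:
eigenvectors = [[-0.39-0.55j,-0.39+0.55j], [0.74+0.00j,0.74-0.00j]]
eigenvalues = [(-0+0.36j), (-0-0.36j)]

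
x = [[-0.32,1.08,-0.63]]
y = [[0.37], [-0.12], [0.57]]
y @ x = [[-0.12, 0.40, -0.23], [0.04, -0.13, 0.08], [-0.18, 0.62, -0.36]]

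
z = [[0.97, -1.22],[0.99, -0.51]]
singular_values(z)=[1.88, 0.38]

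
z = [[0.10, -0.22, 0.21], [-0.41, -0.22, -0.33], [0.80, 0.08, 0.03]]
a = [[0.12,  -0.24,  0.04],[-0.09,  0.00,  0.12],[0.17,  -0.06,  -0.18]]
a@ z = [[0.14, 0.03, 0.11], [0.09, 0.03, -0.02], [-0.1, -0.04, 0.05]]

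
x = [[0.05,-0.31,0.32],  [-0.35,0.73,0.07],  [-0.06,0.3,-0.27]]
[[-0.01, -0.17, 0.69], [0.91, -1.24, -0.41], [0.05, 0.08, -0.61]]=x@ [[-1.83, -0.35, -0.40], [0.32, -1.67, -0.88], [0.58, -2.09, 1.36]]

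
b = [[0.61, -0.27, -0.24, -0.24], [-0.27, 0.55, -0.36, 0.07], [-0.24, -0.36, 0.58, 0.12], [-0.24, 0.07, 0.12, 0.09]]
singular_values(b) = [0.93, 0.91, 0.01, 0.0]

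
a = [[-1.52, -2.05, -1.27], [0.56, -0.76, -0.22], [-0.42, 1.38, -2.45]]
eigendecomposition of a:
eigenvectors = [[-0.83+0.00j,(-0.83-0j),0.61+0.00j], [0.03+0.43j,(0.03-0.43j),(-0.08+0j)], [(0.34+0.11j),0.34-0.11j,0.79+0.00j]]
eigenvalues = [(-0.91+1.24j), (-0.91-1.24j), (-2.91+0j)]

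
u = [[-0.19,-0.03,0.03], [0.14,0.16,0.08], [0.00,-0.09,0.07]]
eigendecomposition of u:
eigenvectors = [[0.93+0.00j,(-0.08+0.08j),-0.08-0.08j], [-0.35+0.00j,(0.72+0j),(0.72-0j)], [-0.12+0.00j,(-0.3+0.62j),-0.30-0.62j]]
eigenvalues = [(-0.18+0j), (0.11+0.08j), (0.11-0.08j)]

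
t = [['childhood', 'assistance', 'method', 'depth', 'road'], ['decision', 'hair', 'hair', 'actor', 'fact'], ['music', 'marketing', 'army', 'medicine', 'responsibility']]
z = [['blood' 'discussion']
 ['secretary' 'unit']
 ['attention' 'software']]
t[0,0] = 'childhood'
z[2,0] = 'attention'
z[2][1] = 'software'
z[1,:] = ['secretary', 'unit']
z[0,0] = 'blood'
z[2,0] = 'attention'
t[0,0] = 'childhood'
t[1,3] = 'actor'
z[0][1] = 'discussion'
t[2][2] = 'army'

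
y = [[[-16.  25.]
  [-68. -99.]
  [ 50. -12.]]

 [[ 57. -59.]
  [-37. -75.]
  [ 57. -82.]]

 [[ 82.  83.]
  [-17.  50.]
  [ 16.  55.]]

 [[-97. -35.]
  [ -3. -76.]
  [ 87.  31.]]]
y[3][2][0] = 87.0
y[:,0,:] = [[-16.0, 25.0], [57.0, -59.0], [82.0, 83.0], [-97.0, -35.0]]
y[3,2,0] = 87.0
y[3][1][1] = -76.0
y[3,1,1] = -76.0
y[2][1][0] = -17.0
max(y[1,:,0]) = 57.0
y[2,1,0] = -17.0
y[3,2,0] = 87.0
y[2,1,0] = -17.0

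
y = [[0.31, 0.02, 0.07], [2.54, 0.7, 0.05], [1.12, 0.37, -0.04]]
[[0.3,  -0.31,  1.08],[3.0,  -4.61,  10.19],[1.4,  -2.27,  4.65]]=y @ [[1.68, -1.23, 3.16],[-1.61, -2.24, 3.06],[-2.73, 1.62, 0.49]]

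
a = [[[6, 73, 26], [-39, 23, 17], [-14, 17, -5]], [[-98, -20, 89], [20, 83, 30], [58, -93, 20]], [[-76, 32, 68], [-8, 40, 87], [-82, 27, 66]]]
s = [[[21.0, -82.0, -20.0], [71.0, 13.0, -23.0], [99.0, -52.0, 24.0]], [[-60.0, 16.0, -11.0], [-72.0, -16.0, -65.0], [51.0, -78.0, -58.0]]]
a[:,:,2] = [[26, 17, -5], [89, 30, 20], [68, 87, 66]]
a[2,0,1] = 32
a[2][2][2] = 66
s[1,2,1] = -78.0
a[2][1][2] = 87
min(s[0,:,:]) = -82.0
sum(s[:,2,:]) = -14.0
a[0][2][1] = 17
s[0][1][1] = 13.0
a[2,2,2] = 66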